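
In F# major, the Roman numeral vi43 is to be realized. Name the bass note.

A#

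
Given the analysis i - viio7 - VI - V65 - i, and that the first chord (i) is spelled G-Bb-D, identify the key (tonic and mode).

G minor

i is given as G-Bb-D — a minor triad with root G.
If G is scale degree 1 and the mode makes that degree carry a minor triad, the tonic is G and the mode is minor.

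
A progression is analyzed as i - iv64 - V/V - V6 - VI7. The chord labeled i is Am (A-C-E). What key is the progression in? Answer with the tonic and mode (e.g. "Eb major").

A minor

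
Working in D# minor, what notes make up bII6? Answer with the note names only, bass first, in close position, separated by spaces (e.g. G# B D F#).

bII6 is the Neapolitan sixth — a major triad on the lowered second degree, here in its customary first inversion. In D# minor that root is E.
So the chord is E-G#-B.
With the 6 figure the chord is in first inversion; from the bass G# upward in close position it reads G#-B-E.

G# B E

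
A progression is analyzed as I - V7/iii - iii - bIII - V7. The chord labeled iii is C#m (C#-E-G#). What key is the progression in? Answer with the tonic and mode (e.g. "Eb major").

A major

The chord C#m is a minor triad rooted on C#; its label is iii.
iii on C# implies C# is the mediant; that puts the tonic at A, and the lowercase numeral fits major mode.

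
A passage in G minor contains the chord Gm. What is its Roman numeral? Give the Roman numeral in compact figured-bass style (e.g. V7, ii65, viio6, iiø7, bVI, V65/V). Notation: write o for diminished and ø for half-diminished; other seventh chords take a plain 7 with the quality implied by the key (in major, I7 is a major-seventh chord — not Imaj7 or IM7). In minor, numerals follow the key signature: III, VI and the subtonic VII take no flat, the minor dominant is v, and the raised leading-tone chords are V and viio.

The pitches G-Bb-D form a minor triad rooted on G.
In G minor, G is the tonic; the diatonic minor triad there is i.

i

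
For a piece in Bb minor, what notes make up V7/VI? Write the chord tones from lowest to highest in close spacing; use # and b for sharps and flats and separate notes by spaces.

V7/VI is a secondary dominant — the dominant seventh of VI. VI in Bb minor is Gb, so the applied chord's root is Db, a perfect fifth above.
Building a dominant seventh chord on Db gives Db-F-Ab-Cb.

Db F Ab Cb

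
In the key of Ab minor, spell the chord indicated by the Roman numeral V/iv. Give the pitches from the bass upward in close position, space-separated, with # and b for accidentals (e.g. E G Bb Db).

Ab C Eb

The slash means an applied dominant: we want the dominant of iv. In Ab minor, iv is Db minor, and its dominant is built on Ab.
Building a major triad on Ab gives Ab-C-Eb.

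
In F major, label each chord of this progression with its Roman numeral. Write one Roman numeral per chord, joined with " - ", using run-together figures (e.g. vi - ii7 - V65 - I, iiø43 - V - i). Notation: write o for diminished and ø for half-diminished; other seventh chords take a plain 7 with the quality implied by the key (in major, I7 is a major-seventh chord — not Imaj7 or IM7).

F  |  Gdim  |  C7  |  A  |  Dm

I - iio - V7 - V/vi - vi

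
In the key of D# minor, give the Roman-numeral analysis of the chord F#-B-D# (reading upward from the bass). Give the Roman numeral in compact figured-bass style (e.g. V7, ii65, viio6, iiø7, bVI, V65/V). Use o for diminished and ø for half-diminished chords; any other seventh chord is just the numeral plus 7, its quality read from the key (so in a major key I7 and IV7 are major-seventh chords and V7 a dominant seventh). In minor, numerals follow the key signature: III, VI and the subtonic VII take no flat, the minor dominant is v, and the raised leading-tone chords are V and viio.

The pitches B-D#-F# form a major triad rooted on B.
B is scale degree 6 in D# minor, and a major triad on that degree is written VI.
With F# in the bass the chord is in second inversion, so the figured bass is 64.

VI64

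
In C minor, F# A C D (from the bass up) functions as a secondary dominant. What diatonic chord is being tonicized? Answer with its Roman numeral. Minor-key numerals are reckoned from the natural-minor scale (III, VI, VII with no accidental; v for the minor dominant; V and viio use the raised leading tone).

The chord is a dominant seventh chord on D.
A dominant resolves down a perfect fifth: D → G. In C minor, G is scale degree 5, i.e. V.

V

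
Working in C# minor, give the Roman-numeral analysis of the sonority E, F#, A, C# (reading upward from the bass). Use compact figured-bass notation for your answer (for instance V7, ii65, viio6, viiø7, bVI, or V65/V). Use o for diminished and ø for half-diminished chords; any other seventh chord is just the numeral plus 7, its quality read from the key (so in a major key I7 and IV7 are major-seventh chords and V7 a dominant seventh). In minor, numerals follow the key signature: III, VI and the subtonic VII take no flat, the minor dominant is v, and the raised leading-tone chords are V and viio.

The pitches F#-A-C#-E form a minor seventh chord rooted on F#.
In C# minor, F# is the subdominant; the diatonic minor seventh chord there is iv7.
With E in the bass the chord is in third inversion, so the figured bass is 42.

iv42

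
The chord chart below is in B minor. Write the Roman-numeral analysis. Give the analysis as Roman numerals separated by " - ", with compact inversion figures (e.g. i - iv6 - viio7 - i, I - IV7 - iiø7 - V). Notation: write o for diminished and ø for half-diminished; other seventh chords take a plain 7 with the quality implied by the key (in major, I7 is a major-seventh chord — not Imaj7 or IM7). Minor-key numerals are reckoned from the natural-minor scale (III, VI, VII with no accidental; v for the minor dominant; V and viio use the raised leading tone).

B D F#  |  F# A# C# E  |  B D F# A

B-D-F#: root B is the tonic; minor triad there is i.
F#-A#-C#-E has root F#, degree 5 in B minor, so V7.
B-D-F#-A has root B, degree 1 in B minor, so i7.

i - V7 - i7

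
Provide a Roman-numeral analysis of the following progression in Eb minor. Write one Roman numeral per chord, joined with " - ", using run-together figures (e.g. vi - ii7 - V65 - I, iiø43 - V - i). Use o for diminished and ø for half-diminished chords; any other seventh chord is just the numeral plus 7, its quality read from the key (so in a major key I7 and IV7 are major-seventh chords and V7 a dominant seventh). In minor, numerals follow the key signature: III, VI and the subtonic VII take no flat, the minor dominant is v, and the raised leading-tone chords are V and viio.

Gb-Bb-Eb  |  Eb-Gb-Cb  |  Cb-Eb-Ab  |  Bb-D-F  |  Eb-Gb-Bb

i6 - VI6 - iv6 - V - i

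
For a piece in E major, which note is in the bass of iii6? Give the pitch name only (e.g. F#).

iii in E major has root G#; the chord is G#-B-D#.
The figure 6 means first inversion — the third is in the bass.

B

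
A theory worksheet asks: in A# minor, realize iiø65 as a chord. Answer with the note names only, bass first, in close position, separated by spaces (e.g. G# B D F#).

D# F# A# B#

The numeral's case and figure indicate a half-diminished seventh chord. In A# minor its root, the supertonic, is B#.
Stacking thirds from B# gives B#-D#-F#-A#.
The figured bass 65 indicates first inversion, placing the third (D#) in the bass: D#-F#-A#-B#.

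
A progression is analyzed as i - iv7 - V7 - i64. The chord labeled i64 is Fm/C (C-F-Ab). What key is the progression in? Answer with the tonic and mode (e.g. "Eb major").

i64 is given as C-F-Ab — a minor triad with root F.
If F is scale degree 1 and the mode makes that degree carry a minor triad, the tonic is F and the mode is minor.

F minor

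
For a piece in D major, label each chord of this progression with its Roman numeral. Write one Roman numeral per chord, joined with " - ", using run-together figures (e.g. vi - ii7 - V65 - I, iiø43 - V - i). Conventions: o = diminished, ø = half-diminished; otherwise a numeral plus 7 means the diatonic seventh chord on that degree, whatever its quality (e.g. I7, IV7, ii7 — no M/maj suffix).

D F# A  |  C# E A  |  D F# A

D-F#-A: root D is the tonic; major triad there is I.
C#-E-A: root A is the dominant; major triad there is V6.
D-F#-A: major triad on D = scale degree 1 → I.

I - V6 - I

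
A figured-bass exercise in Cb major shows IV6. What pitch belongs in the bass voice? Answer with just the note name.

IV in Cb major has root Fb; the chord is Fb-Ab-Cb.
The figure 6 means first inversion — the third is in the bass.

Ab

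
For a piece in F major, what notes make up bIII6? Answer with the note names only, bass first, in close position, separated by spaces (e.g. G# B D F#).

bIII6 is a major triad on the lowered third degree, borrowed from the parallel minor. In F major that root is Ab.
So the chord is Ab-C-Eb, a major triad.
The figured bass 6 indicates first inversion, placing the third (C) in the bass: C-Eb-Ab.

C Eb Ab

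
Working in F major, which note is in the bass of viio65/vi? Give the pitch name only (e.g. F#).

E

The applied chord viio65/vi is rooted on C#: C#-E-G-Bb.
The figure 65 means first inversion — the third is in the bass.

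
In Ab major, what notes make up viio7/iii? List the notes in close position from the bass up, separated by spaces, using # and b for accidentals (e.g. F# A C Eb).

B D F Ab

viio7/iii is a secondary leading-tone chord. The target iii is C in Ab major; the applied chord is rooted a semitone below, on B.
Building a fully diminished seventh chord on B gives B-D-F-Ab.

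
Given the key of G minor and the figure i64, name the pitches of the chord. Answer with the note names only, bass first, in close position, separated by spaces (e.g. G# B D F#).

In G minor, scale degree 1 is G, and the diatonic chord built there is a minor triad.
That chord is spelled G-Bb-D.
With the 64 figure the chord is in second inversion; from the bass D upward in close position it reads D-G-Bb.

D G Bb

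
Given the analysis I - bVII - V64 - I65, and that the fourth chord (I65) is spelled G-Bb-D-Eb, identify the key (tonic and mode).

The chord Ebmaj7/G is a major seventh chord rooted on Eb; its label is I65.
If Eb is scale degree 1 and the mode makes that degree carry a major seventh chord, the tonic is Eb and the mode is major.

Eb major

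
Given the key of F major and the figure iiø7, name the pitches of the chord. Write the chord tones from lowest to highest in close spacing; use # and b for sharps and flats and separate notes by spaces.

G Bb Db F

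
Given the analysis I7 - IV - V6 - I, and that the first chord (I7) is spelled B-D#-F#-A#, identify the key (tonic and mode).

The anchor chord is a major seventh chord on B, labeled I7.
If B is scale degree 1 and the mode makes that degree carry a major seventh chord, the tonic is B and the mode is major.

B major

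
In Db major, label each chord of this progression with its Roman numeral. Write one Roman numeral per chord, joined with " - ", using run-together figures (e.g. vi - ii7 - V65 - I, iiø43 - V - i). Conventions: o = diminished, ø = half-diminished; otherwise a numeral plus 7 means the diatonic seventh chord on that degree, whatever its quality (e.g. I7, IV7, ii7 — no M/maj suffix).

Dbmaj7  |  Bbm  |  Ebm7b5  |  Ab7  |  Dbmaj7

I7 - vi - iiø7 - V7 - I7

Dbmaj7 has root Db, degree 1 in Db major, so I7.
Bbm: root Bb is the submediant; minor triad there is vi.
Ebm7b5: half-diminished seventh chord on Eb — chromatic; iiø7 (borrowed from the parallel minor).
Ab7: dominant seventh chord on Ab = scale degree 5 → V7.
Dbmaj7: root Db is the tonic; major seventh chord there is I7.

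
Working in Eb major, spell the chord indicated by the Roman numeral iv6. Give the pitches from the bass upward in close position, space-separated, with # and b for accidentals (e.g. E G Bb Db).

Scale degree 4 in Eb major is Ab; here the chord built on it is altered to a minor triad. iv6 is the minor subdominant, borrowed from the parallel minor.
So the chord is Ab-Cb-Eb, a minor triad.
The figured bass 6 indicates first inversion, placing the third (Cb) in the bass: Cb-Eb-Ab.

Cb Eb Ab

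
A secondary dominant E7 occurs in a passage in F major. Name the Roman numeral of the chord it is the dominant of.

iii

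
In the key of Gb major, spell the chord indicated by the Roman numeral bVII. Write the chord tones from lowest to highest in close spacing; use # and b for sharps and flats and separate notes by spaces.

Fb Ab Cb

bVII is a major triad on the lowered seventh degree (the subtonic), borrowed from the parallel minor. In Gb major that root is Fb.
So the chord is Fb-Ab-Cb.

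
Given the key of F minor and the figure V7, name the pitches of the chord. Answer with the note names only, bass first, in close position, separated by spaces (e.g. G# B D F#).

In F minor, scale degree 5 is C. The dominant is major (leading tone raised), so V is a dominant seventh chord.
That chord is spelled C-E-G-Bb.

C E G Bb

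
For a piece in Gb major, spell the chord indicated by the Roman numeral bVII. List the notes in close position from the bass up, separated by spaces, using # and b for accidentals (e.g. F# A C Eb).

Fb Ab Cb

bVII is a major triad on the lowered seventh degree (the subtonic), borrowed from the parallel minor. In Gb major that root is Fb.
So the chord is Fb-Ab-Cb.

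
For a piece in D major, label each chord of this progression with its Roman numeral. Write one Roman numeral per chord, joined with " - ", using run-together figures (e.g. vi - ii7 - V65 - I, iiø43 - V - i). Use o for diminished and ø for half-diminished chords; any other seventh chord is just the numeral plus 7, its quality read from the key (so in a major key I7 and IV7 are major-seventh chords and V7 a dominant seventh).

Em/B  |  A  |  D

Em/B: minor triad on E = scale degree 2 → ii64.
A: root A is the dominant; major triad there is V.
D: root D is the tonic; major triad there is I.

ii64 - V - I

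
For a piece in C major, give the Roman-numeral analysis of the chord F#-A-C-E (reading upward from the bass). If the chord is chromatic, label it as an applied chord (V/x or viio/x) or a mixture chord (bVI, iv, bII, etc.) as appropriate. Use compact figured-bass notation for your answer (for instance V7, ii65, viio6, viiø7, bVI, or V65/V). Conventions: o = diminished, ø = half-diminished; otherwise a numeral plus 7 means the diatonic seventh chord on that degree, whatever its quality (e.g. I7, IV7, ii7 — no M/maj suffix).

viiø7/V

The pitches F#-A-C-E form a half-diminished seventh chord rooted on F#.
F# sits a half step below G (V in C major); a diminished chord there is the applied leading-tone chord of V.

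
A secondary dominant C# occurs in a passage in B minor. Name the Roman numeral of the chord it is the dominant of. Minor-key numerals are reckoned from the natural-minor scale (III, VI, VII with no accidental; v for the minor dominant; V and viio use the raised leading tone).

The chord is a major triad on C#.
A dominant resolves down a perfect fifth: C# → F#. In B minor, F# is scale degree 5, i.e. V.

V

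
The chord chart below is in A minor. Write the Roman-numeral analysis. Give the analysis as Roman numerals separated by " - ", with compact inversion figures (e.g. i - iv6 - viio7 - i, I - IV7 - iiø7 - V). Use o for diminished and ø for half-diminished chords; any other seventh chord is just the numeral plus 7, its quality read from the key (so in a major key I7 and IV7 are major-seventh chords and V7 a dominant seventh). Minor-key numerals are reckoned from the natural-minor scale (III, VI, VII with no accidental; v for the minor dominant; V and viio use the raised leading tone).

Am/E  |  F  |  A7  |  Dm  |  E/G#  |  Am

i64 - VI - V7/iv - iv - V6 - i

Am/E has root A, degree 1 in A minor, so i64.
F has root F, degree 6 in A minor, so VI.
A7 is the secondary dominant of iv (dominant seventh chord on A): V7/iv.
Dm: minor triad on D = scale degree 4 → iv.
E/G#: root E is the dominant; major triad there is V6.
Am has root A, degree 1 in A minor, so i.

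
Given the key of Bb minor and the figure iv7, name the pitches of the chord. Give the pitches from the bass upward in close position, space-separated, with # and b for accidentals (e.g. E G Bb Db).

Eb Gb Bb Db

In Bb minor, scale degree 4 is Eb, and the diatonic chord built there is a minor seventh chord.
That chord is spelled Eb-Gb-Bb-Db.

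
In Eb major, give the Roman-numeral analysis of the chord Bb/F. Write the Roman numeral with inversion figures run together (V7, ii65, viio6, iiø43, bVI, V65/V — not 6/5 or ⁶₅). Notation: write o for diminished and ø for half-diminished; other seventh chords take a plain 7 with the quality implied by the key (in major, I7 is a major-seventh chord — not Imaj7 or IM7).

Stacked in thirds the chord is Bb-D-F: a major triad on Bb.
Bb is scale degree 5 in Eb major, and a major triad on that degree is written V.
With F in the bass the chord is in second inversion, so the figured bass is 64.

V64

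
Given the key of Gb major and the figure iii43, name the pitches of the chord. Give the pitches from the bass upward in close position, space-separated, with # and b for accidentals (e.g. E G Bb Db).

F Ab Bb Db

In Gb major, the mediant is Bb, and the diatonic chord built there is a minor seventh chord.
Stacking thirds from Bb gives Bb-Db-F-Ab.
The figured bass 43 indicates second inversion, placing the fifth (F) in the bass: F-Ab-Bb-Db.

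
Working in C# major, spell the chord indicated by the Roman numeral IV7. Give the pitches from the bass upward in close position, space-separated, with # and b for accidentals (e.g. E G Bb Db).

F# A# C# E#

The numeral's case and figure indicate a major seventh chord. In C# major its root, the fourth degree, is F#.
That chord is spelled F#-A#-C#-E#.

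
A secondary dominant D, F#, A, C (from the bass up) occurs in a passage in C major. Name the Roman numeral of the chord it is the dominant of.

V

The chord is a dominant seventh chord on D.
A dominant resolves down a perfect fifth: D → G. In C major, G is scale degree 5, i.e. V.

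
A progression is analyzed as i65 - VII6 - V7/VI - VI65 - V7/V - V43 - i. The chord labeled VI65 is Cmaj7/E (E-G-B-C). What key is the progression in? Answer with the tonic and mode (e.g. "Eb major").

The anchor chord is a major seventh chord on C, labeled VI65.
Counting down 5 scale steps from C places the tonic on E; a major seventh chord on degree 6 is diatonic only in minor.

E minor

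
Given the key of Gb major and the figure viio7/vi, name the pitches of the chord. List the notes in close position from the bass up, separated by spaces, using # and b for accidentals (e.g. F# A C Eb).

The slash marks an applied leading-tone chord: viio of vi. In Gb major, vi is Eb, so the leading tone to it is D, a half step below.
Building a fully diminished seventh chord on D gives D-F-Ab-Cb.

D F Ab Cb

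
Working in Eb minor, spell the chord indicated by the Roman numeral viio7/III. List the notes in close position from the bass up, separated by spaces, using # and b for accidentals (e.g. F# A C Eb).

F Ab Cb Ebb

The slash marks an applied leading-tone chord: viio of III. In Eb minor, III is Gb, so the leading tone to it is F, a half step below.
Building a fully diminished seventh chord on F gives F-Ab-Cb-Ebb.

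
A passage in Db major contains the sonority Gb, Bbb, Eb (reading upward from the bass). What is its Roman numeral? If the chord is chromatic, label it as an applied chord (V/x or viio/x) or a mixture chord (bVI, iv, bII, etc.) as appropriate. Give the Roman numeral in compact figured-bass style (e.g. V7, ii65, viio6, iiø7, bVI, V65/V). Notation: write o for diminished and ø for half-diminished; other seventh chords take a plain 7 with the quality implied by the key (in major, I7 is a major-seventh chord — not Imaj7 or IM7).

The pitches Eb-Gb-Bbb form a diminished triad rooted on Eb.
Eb is the second degree of Db major. This is the diminished supertonic triad, borrowed from the parallel minor.
With Gb in the bass the chord is in first inversion, so the figured bass is 6.

iio6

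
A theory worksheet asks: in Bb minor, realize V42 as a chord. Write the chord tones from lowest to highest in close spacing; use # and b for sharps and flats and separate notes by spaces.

Eb F A C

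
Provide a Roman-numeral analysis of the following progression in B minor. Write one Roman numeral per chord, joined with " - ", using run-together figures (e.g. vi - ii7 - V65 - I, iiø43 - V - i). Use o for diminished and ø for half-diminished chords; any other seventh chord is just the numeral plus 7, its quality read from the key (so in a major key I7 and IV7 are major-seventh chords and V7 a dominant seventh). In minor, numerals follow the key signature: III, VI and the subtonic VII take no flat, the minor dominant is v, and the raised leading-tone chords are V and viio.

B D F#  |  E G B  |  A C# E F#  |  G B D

i - iv - v65 - VI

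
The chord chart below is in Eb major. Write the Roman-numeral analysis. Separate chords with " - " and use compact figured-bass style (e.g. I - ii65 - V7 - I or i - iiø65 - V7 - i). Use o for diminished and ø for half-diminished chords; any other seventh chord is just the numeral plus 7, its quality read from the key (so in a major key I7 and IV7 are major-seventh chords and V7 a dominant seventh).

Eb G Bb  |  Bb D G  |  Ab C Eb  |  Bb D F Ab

I - iii6 - IV - V7

Eb-G-Bb: root Eb is the tonic; major triad there is I.
Bb-D-G has root G, degree 3 in Eb major, so iii6.
Ab-C-Eb: root Ab is the subdominant; major triad there is IV.
Bb-D-F-Ab has root Bb, degree 5 in Eb major, so V7.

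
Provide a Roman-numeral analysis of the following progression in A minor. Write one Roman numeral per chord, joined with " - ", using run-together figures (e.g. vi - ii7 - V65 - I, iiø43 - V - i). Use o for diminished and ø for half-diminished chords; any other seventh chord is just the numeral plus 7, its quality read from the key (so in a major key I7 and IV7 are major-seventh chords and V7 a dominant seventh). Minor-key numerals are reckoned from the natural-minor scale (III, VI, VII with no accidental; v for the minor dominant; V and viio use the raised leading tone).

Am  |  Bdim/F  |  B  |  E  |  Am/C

Am has root A, degree 1 in A minor, so i.
Bdim/F: root B is the supertonic; diminished triad there is iio64.
B: a major triad on B, the applied dominant of V → V/V.
E: major triad on E = scale degree 5 → V.
Am/C: root A is the tonic; minor triad there is i6.

i - iio64 - V/V - V - i6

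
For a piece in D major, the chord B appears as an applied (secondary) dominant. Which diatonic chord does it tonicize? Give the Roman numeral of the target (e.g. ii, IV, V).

ii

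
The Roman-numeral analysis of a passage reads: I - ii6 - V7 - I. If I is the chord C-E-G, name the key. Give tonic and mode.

C major

The chord C is a major triad rooted on C; its label is I.
If C is scale degree 1 and the mode makes that degree carry a major triad, the tonic is C and the mode is major.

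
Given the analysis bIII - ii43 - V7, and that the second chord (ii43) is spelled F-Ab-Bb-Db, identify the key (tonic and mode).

Ab major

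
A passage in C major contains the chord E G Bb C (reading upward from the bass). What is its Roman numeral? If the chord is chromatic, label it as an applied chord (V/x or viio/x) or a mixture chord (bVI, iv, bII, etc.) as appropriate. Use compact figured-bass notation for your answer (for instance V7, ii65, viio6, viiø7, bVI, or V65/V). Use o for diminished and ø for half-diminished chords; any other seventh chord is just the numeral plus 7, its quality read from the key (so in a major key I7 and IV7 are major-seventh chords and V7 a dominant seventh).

V65/IV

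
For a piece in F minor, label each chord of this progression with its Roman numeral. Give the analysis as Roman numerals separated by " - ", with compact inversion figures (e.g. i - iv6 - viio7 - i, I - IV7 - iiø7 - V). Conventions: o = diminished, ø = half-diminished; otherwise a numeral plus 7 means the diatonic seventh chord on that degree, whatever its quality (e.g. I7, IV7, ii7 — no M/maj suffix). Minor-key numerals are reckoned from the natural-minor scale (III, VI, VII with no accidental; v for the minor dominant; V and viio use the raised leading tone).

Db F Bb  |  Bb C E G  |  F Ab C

iv6 - V42 - i

Db-F-Bb: root Bb is the subdominant; minor triad there is iv6.
Bb-C-E-G has root C, degree 5 in F minor, so V42.
F-Ab-C has root F, degree 1 in F minor, so i.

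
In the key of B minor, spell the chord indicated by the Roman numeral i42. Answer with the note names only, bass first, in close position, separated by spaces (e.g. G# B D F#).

In B minor, the first degree is B, and the diatonic chord built there is a minor seventh chord.
Stacking thirds from B gives B-D-F#-A.
The figured bass 42 indicates third inversion, placing the seventh (A) in the bass: A-B-D-F#.

A B D F#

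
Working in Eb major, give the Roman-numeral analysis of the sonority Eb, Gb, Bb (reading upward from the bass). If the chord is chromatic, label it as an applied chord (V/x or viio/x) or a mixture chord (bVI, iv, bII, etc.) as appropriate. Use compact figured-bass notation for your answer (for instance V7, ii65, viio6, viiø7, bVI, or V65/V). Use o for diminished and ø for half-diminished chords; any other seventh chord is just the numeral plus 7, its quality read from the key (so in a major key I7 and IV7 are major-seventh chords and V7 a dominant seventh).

The pitches Eb-Gb-Bb form a minor triad rooted on Eb.
Eb is the first degree of Eb major. This is the minor tonic, borrowed from the parallel minor.

i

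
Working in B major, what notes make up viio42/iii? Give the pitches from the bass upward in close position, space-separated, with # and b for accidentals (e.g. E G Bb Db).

B C## E# G#

viio42/iii is a secondary leading-tone chord. The target iii is D# in B major; the applied chord is rooted a semitone below, on C##.
Building a fully diminished seventh chord on C## gives C##-E#-G#-B.
The figured bass 42 indicates third inversion, placing the seventh (B) in the bass: B-C##-E#-G#.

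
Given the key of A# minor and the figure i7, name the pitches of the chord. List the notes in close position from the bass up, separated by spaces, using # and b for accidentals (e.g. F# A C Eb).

A# C# E# G#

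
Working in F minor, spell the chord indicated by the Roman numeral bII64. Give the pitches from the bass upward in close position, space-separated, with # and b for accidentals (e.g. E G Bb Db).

Db Gb Bb

Scale degree 2 in F minor is G; lowering it a half step gives Gb. bII64 is the Neapolitan chord — a major triad on the lowered second degree.
So the chord is Gb-Bb-Db, a major triad.
With the 64 figure the chord is in second inversion; from the bass Db upward in close position it reads Db-Gb-Bb.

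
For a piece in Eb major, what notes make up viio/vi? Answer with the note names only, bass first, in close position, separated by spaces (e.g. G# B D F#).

B D F

The slash marks an applied leading-tone chord: viio of vi. In Eb major, vi is C, so the leading tone to it is B, a half step below.
Building a diminished triad on B gives B-D-F.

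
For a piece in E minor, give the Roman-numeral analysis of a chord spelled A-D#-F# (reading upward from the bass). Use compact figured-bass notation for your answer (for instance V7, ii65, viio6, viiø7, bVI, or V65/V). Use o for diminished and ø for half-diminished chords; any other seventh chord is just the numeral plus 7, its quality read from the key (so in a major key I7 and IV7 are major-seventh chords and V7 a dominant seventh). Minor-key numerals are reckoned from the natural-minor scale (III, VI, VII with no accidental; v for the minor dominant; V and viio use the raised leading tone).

viio64

The pitches D#-F#-A form a diminished triad rooted on D#.
In E minor, D# is the leading tone; the diatonic diminished triad there is viio.
With A in the bass the chord is in second inversion, so the figured bass is 64.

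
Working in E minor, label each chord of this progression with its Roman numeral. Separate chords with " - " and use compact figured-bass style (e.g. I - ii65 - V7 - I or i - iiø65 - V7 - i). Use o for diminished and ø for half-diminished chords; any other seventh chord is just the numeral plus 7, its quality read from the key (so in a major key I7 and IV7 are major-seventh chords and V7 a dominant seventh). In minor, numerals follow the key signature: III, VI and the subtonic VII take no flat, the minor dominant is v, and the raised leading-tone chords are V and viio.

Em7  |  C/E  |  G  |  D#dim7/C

i7 - VI6 - III - viio42

Em7: root E is the tonic; minor seventh chord there is i7.
C/E has root C, degree 6 in E minor, so VI6.
G: major triad on G = scale degree 3 → III.
D#dim7/C: fully diminished seventh chord on D# = scale degree 7 → viio42.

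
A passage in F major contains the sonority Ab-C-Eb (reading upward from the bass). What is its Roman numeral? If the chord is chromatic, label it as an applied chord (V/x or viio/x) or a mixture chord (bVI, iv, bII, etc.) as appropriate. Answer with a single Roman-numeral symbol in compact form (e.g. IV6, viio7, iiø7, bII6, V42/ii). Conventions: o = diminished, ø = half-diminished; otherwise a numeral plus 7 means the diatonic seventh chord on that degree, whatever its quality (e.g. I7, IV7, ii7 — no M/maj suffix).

Stacked in thirds the chord is Ab-C-Eb: a major triad on Ab.
Ab is the lowered third degree of F major (diatonic 3 would be A). This is a major triad on the lowered third degree, borrowed from the parallel minor.

bIII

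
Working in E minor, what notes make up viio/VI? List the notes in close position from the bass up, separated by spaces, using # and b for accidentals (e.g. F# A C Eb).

B D F

viio/VI is a secondary leading-tone chord. The target VI is C in E minor; the applied chord is rooted a semitone below, on B.
Building a diminished triad on B gives B-D-F.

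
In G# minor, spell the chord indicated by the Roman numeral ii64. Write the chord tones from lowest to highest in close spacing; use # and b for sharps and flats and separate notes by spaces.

E# A# C#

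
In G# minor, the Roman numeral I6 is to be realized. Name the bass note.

B#

I in G# minor has root G#; the chord is G#-B#-D#.
The figure 6 means first inversion — the third is in the bass.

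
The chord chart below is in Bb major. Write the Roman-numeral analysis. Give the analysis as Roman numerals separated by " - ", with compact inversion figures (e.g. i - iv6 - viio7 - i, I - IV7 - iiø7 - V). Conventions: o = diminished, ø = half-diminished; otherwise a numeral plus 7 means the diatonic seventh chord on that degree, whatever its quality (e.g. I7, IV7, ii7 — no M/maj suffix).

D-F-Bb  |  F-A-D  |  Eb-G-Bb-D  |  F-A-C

I6 - iii6 - IV7 - V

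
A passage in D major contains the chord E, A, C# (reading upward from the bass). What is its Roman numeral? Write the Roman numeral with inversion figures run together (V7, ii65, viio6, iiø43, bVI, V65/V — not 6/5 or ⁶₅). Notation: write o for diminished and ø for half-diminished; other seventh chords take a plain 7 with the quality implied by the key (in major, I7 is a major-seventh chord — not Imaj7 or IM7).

The pitches A-C#-E form a major triad rooted on A.
A is scale degree 5 in D major, and a major triad on that degree is written V.
With E in the bass the chord is in second inversion, so the figured bass is 64.

V64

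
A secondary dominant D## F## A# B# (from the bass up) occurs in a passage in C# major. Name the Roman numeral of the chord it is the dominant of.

The chord is a dominant seventh chord on B#.
A dominant resolves down a perfect fifth: B# → E#. In C# major, E# is scale degree 3, i.e. iii.

iii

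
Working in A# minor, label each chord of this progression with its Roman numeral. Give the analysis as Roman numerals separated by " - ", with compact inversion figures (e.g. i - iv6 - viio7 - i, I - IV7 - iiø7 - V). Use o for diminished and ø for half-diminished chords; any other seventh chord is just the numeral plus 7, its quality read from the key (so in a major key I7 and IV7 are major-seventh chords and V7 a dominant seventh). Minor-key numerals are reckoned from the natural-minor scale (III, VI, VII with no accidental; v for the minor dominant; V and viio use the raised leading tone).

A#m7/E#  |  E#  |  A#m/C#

i43 - V - i6

A#m7/E#: minor seventh chord on A# = scale degree 1 → i43.
E#: major triad on E# = scale degree 5 → V.
A#m/C# has root A#, degree 1 in A# minor, so i6.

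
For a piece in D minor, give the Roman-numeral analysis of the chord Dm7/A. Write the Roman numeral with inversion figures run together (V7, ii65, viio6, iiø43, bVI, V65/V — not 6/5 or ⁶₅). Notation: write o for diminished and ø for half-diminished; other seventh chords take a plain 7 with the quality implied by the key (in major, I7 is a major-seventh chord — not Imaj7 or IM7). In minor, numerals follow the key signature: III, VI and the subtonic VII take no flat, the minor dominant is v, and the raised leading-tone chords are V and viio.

i43

Stacked in thirds the chord is D-F-A-C: a minor seventh chord on D.
D is scale degree 1 in D minor, and a minor seventh chord on that degree is written i7.
With A in the bass the chord is in second inversion, so the figured bass is 43.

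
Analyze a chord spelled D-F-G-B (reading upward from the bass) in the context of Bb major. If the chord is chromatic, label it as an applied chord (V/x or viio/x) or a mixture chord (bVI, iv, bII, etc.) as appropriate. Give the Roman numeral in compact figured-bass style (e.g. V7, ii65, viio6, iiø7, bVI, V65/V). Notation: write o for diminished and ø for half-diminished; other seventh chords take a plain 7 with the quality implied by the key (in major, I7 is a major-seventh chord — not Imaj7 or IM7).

The pitches G-B-D-F form a dominant seventh chord rooted on G.
G is not a diatonic chord root with this quality in Bb major, but it lies a perfect fifth above C (ii), so the chord functions as an applied dominant of ii.
With D in the bass the chord is in second inversion, so the figured bass is 43.

V43/ii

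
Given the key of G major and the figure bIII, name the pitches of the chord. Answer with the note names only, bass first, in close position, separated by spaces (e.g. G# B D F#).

Bb D F

bIII is a major triad on the lowered third degree, borrowed from the parallel minor. In G major that root is Bb.
So the chord is Bb-D-F, a major triad.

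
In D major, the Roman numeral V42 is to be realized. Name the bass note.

G

V in D major has root A; the chord is A-C#-E-G.
The figure 42 means third inversion — the seventh is in the bass.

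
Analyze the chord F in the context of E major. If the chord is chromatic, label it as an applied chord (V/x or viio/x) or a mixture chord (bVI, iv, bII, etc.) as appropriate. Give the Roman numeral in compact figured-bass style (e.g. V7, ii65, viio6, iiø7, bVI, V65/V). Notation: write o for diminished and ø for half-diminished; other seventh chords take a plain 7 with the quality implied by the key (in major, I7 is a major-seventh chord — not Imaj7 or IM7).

bII

The pitches F-A-C form a major triad rooted on F.
F is the lowered second degree of E major (diatonic 2 would be F#). This is the Neapolitan chord — a major triad on the lowered second degree.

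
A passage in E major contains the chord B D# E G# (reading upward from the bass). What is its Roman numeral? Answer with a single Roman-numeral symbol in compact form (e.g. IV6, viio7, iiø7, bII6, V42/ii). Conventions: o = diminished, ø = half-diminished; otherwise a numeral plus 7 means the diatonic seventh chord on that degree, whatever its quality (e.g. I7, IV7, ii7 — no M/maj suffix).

I43

Stacked in thirds the chord is E-G#-B-D#: a major seventh chord on E.
E is scale degree 1 in E major, and a major seventh chord on that degree is written I7.
With B in the bass the chord is in second inversion, so the figured bass is 43.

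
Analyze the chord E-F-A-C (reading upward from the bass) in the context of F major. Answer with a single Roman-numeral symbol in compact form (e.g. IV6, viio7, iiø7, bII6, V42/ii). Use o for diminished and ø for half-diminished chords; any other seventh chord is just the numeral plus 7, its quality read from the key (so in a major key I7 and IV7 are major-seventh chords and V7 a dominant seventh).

The pitches F-A-C-E form a major seventh chord rooted on F.
F is scale degree 1 in F major, and a major seventh chord on that degree is written I7.
With E in the bass the chord is in third inversion, so the figured bass is 42.

I42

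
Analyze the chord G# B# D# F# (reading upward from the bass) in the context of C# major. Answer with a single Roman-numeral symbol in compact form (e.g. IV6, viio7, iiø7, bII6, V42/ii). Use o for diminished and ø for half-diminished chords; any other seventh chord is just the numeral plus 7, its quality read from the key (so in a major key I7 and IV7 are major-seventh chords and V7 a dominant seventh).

V7

Stacked in thirds the chord is G#-B#-D#-F#: a dominant seventh chord on G#.
G# is scale degree 5 in C# major, and a dominant seventh chord on that degree is written V7.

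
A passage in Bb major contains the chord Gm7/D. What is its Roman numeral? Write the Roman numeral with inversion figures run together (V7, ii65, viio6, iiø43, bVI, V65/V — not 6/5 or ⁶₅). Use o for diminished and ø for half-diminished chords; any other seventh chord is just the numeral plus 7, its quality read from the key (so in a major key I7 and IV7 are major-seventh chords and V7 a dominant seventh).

The pitches G-Bb-D-F form a minor seventh chord rooted on G.
G is scale degree 6 in Bb major, and a minor seventh chord on that degree is written vi7.
With D in the bass the chord is in second inversion, so the figured bass is 43.

vi43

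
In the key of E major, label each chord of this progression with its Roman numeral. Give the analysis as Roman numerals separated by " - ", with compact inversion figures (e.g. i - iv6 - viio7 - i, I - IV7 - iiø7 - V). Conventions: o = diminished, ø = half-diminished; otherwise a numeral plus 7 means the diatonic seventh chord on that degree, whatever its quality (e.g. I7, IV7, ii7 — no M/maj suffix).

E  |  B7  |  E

I - V7 - I

E: major triad on E = scale degree 1 → I.
B7 has root B, degree 5 in E major, so V7.
E: major triad on E = scale degree 1 → I.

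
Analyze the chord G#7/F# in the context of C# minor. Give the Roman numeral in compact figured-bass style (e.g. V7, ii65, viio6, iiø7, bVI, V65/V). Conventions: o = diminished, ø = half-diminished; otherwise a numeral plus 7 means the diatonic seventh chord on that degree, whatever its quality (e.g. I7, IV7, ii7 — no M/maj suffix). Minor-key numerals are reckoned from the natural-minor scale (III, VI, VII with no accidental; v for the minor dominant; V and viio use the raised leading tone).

The pitches G#-B#-D#-F# form a dominant seventh chord rooted on G#.
In C# minor, G# is the dominant; the diatonic dominant seventh chord there is V7.
With F# in the bass the chord is in third inversion, so the figured bass is 42.

V42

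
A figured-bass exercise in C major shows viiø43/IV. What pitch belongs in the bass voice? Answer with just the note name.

Bb

The applied chord viiø43/IV is rooted on E: E-G-Bb-D.
The figure 43 means second inversion — the fifth is in the bass.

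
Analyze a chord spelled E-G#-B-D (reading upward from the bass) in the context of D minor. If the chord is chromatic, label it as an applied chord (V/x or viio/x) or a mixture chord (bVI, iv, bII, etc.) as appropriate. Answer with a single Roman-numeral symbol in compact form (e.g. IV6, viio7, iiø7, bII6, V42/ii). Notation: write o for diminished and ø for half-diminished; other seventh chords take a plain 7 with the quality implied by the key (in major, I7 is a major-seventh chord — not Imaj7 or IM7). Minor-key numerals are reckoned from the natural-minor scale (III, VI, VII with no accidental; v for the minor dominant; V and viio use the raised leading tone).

V7/V

Stacked in thirds the chord is E-G#-B-D: a dominant seventh chord on E.
E is not a diatonic chord root with this quality in D minor, but it lies a perfect fifth above A (V), so the chord functions as an applied dominant of V.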